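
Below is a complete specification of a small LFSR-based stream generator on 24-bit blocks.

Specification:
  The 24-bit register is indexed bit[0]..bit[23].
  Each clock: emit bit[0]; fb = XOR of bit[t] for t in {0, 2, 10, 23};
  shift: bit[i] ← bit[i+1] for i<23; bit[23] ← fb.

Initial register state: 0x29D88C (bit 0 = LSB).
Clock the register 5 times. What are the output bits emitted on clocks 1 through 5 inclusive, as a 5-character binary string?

reg_0 = 0x29D88C
clock 1: out=0, reg = 0x94EC46
clock 2: out=0, reg = 0xCA7623
clock 3: out=1, reg = 0xE53B11
clock 4: out=1, reg = 0x729D88
clock 5: out=0, reg = 0xB94EC4

00110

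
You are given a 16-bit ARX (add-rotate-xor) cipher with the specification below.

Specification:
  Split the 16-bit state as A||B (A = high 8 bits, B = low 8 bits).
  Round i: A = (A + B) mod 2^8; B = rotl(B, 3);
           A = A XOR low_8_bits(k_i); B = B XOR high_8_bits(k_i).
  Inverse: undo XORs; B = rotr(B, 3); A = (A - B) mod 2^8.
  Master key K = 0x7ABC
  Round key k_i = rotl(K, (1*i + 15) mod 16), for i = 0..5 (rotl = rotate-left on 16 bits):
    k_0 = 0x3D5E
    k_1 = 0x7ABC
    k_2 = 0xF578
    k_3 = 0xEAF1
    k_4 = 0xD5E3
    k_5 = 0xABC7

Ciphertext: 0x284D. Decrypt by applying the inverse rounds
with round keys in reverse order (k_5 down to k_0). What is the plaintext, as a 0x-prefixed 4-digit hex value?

0x4508

s_0 = ciphertext = 0x284D
s_1 = InvRound(s_0, k_5) = 0x13DC
s_2 = InvRound(s_1, k_4) = 0xCF21
s_3 = InvRound(s_2, k_3) = 0xC579
s_4 = InvRound(s_3, k_2) = 0x2C91
s_5 = InvRound(s_4, k_1) = 0x137D
s_6 = InvRound(s_5, k_0) = 0x4508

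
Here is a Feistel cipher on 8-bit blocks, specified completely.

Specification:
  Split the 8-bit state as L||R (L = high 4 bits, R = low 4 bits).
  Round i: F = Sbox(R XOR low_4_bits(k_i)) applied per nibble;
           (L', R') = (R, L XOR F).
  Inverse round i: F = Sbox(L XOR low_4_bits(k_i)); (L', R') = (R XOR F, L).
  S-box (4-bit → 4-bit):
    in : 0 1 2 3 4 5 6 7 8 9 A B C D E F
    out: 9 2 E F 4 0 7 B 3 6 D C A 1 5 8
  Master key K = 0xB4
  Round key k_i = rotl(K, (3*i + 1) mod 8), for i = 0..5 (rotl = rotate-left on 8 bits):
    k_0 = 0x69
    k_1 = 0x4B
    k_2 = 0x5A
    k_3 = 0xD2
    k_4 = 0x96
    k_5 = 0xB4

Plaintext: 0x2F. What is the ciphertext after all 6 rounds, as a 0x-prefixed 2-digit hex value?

s_0 = plaintext = 0x2F
s_1 = Round(s_0, k_0) = 0xF5
s_2 = Round(s_1, k_1) = 0x5A
s_3 = Round(s_2, k_2) = 0xAC
s_4 = Round(s_3, k_3) = 0xCF
s_5 = Round(s_4, k_4) = 0xFA
s_6 = Round(s_5, k_5) = 0xAA

0xAA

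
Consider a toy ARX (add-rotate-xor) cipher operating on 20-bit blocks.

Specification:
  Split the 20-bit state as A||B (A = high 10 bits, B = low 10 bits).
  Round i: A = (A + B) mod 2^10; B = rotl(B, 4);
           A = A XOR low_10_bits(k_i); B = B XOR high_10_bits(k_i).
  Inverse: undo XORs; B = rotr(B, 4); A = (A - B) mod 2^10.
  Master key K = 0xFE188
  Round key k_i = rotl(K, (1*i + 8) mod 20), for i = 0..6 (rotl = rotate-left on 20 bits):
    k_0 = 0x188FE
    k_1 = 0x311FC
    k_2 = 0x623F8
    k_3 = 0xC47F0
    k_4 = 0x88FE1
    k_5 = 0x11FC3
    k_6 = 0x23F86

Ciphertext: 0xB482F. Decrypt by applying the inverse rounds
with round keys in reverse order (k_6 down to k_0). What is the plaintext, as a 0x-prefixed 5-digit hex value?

s_0 = ciphertext = 0xB482F
s_1 = InvRound(s_0, k_6) = 0x5280A
s_2 = InvRound(s_1, k_5) = 0xD1744
s_3 = InvRound(s_2, k_4) = 0xB39D6
s_4 = InvRound(s_3, k_3) = 0xD49EC
s_5 = InvRound(s_4, k_2) = 0xE9106
s_6 = InvRound(s_5, k_1) = 0x6F09C
s_7 = InvRound(s_6, k_0) = 0x6CF8F

0x6CF8F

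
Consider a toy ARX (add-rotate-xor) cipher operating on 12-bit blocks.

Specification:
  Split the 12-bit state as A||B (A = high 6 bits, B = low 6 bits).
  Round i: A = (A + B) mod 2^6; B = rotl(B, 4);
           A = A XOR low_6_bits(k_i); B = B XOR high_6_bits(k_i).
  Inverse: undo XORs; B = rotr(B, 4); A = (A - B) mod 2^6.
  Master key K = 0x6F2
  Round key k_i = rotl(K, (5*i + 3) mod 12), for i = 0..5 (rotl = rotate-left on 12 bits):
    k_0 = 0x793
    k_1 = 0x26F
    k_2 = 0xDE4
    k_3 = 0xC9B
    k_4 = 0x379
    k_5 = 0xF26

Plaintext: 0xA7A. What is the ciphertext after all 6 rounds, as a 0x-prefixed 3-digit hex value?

0xA82

s_0 = plaintext = 0xA7A
s_1 = Round(s_0, k_0) = 0xC30
s_2 = Round(s_1, k_1) = 0x3C5
s_3 = Round(s_2, k_2) = 0xC26
s_4 = Round(s_3, k_3) = 0x35B
s_5 = Round(s_4, k_4) = 0x47B
s_6 = Round(s_5, k_5) = 0xA82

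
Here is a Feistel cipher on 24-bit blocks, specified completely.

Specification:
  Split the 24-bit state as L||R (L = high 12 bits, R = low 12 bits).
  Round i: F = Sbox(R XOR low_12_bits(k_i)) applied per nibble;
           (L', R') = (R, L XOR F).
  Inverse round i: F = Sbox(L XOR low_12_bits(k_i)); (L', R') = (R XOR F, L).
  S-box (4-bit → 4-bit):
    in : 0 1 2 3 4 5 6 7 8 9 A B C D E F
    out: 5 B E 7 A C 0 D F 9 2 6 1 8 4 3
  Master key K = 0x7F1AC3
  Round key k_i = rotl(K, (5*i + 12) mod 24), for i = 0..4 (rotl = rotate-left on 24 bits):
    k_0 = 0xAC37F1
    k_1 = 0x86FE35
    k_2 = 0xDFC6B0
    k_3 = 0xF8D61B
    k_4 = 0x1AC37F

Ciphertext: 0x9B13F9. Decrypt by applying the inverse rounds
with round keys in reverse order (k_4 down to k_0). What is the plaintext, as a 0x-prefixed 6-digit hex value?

s_0 = ciphertext = 0x9B13F9
s_1 = InvRound(s_0, k_4) = 0x1ED9B1
s_2 = InvRound(s_1, k_3) = 0x4811ED
s_3 = InvRound(s_2, k_2) = 0xF96481
s_4 = InvRound(s_3, k_1) = 0xFA6F96
s_5 = InvRound(s_4, k_0) = 0x05BFA6

0x05BFA6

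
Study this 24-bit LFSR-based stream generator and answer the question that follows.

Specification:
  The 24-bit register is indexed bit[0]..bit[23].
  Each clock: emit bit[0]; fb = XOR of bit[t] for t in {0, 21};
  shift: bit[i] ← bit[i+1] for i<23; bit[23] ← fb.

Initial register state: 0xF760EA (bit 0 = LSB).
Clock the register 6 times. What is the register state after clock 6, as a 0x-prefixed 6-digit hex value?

0x17DD83

reg_0 = 0xF760EA
clock 1: out=0, reg = 0xFBB075
clock 2: out=1, reg = 0x7DD83A
clock 3: out=0, reg = 0xBEEC1D
clock 4: out=1, reg = 0x5F760E
clock 5: out=0, reg = 0x2FBB07
clock 6: out=1, reg = 0x17DD83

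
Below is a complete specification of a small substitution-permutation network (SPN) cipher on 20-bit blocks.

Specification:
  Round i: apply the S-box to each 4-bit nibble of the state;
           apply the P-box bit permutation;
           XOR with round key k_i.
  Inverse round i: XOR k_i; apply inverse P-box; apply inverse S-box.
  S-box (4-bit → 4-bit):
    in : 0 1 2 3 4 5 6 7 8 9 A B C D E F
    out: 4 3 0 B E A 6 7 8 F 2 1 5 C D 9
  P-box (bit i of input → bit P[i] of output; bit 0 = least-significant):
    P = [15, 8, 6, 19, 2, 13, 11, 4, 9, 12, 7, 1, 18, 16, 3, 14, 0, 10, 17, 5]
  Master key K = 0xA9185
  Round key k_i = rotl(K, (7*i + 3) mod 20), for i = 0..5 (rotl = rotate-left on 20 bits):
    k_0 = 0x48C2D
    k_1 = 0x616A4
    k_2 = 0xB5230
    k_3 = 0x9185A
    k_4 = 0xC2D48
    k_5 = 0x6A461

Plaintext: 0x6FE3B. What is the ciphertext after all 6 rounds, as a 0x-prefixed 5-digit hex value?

0x0727D

s_0 = plaintext = 0x6FE3B
s_1 = Round(s_0, k_0) = 0x26ABB
s_2 = Round(s_1, k_1) = 0x786A8
s_3 = Round(s_2, k_2) = 0x126B1
s_4 = Round(s_3, k_3) = 0x98DDF
s_5 = Round(s_4, k_4) = 0x6E1FB
s_6 = Round(s_5, k_5) = 0x0727D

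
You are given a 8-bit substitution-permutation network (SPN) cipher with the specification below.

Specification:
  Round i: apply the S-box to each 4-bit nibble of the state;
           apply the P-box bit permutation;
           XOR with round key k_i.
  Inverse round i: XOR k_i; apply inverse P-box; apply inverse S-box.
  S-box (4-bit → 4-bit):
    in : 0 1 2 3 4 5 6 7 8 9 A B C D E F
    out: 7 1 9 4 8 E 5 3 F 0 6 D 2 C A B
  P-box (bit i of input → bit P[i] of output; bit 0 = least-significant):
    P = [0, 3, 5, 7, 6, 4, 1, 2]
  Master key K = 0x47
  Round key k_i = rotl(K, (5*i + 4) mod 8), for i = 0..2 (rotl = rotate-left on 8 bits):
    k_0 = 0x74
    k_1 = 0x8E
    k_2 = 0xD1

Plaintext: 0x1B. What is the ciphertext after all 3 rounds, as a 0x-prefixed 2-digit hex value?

s_0 = plaintext = 0x1B
s_1 = Round(s_0, k_0) = 0x95
s_2 = Round(s_1, k_1) = 0x26
s_3 = Round(s_2, k_2) = 0xB4

0xB4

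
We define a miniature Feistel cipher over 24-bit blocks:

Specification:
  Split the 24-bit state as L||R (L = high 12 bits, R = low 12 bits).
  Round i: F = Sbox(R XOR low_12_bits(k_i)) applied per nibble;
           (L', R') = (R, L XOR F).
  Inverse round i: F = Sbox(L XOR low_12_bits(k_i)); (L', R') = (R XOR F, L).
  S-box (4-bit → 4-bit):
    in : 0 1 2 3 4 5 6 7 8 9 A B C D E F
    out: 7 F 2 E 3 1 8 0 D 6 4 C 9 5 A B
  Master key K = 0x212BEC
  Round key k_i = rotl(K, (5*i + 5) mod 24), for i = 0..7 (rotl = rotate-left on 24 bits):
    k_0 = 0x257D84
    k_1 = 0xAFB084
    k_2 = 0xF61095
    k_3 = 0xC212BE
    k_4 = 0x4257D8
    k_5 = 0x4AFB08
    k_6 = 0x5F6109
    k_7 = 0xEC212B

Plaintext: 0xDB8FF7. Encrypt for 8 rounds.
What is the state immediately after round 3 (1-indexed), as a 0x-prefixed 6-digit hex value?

0x415C61

s_0 = plaintext = 0xDB8FF7
s_1 = Round(s_0, k_0) = 0xFF7FB6
s_2 = Round(s_1, k_1) = 0xFB6415
s_3 = Round(s_2, k_2) = 0x415C61
s_4 = Round(s_3, k_3) = 0xC61E4E
s_5 = Round(s_4, k_4) = 0xE4EA09
s_6 = Round(s_5, k_5) = 0xA09131
s_7 = Round(s_6, k_6) = 0x131DE4
s_8 = Round(s_7, k_7) = 0xDE48AA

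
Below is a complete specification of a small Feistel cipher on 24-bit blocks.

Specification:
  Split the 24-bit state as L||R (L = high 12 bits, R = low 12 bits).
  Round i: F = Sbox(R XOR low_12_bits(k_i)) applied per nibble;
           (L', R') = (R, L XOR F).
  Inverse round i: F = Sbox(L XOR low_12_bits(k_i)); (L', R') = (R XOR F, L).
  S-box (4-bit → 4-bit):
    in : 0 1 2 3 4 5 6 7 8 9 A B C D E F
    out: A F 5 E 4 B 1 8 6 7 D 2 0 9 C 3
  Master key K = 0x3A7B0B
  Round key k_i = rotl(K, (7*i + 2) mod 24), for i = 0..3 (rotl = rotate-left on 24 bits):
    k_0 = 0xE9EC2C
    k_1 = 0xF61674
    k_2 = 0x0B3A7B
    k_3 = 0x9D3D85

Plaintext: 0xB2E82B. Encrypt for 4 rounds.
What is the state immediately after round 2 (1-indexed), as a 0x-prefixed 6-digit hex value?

0xF86F1E

s_0 = plaintext = 0xB2E82B
s_1 = Round(s_0, k_0) = 0x82BF86
s_2 = Round(s_1, k_1) = 0xF86F1E
s_3 = Round(s_2, k_2) = 0xF1E49D
s_4 = Round(s_3, k_3) = 0x49D8E8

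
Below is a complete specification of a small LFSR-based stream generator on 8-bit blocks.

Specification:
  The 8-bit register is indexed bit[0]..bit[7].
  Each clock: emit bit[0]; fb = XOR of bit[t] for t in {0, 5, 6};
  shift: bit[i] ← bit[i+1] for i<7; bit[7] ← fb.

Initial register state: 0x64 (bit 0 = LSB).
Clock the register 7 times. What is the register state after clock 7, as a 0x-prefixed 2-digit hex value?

reg_0 = 0x64
clock 1: out=0, reg = 0x32
clock 2: out=0, reg = 0x99
clock 3: out=1, reg = 0xCC
clock 4: out=0, reg = 0xE6
clock 5: out=0, reg = 0x73
clock 6: out=1, reg = 0xB9
clock 7: out=1, reg = 0x5C

0x5C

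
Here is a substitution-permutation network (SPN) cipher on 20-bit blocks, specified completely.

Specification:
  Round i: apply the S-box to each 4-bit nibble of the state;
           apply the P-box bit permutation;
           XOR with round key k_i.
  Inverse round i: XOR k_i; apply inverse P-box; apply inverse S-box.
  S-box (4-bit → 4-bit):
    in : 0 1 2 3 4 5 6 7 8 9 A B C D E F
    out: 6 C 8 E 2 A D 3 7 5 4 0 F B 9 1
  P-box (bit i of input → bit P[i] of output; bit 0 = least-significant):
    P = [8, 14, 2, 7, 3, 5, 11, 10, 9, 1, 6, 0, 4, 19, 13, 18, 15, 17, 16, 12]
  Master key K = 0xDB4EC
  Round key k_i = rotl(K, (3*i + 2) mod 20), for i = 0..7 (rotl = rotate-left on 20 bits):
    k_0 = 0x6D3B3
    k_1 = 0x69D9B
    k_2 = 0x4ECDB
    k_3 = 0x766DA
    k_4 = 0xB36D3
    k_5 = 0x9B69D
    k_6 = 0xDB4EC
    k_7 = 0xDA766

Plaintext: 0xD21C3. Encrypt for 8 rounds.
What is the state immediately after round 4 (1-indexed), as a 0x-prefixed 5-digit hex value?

s_0 = plaintext = 0xD21C3
s_1 = Round(s_0, k_0) = 0x00F5E
s_2 = Round(s_1, k_1) = 0xDBA3B
s_3 = Round(s_2, k_2) = 0x670BB
s_4 = Round(s_3, k_3) = 0xEF688
s_5 = Round(s_4, k_4) = 0xBEDAE
s_6 = Round(s_5, k_5) = 0xDBD0E
s_7 = Round(s_6, k_6) = 0xF2F4F
s_8 = Round(s_7, k_7) = 0x92446

0xEF688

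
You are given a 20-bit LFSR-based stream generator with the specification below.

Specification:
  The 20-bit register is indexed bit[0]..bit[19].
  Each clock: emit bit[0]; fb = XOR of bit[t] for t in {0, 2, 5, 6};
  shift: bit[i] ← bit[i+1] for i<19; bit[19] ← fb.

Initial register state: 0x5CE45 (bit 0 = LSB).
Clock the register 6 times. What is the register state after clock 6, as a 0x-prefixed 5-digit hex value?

0x7D739

reg_0 = 0x5CE45
clock 1: out=1, reg = 0xAE722
clock 2: out=0, reg = 0xD7391
clock 3: out=1, reg = 0xEB9C8
clock 4: out=0, reg = 0xF5CE4
clock 5: out=0, reg = 0xFAE72
clock 6: out=0, reg = 0x7D739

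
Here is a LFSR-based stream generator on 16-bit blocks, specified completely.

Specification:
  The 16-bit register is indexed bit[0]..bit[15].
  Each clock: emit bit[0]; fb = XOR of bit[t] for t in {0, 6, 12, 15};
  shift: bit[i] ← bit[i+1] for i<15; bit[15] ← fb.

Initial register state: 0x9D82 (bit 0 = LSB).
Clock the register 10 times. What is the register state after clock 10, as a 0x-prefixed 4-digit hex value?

0x6527

reg_0 = 0x9D82
clock 1: out=0, reg = 0x4EC1
clock 2: out=1, reg = 0x2760
clock 3: out=0, reg = 0x93B0
clock 4: out=0, reg = 0x49D8
clock 5: out=0, reg = 0xA4EC
clock 6: out=0, reg = 0x5276
clock 7: out=0, reg = 0x293B
clock 8: out=1, reg = 0x949D
clock 9: out=1, reg = 0xCA4E
clock 10: out=0, reg = 0x6527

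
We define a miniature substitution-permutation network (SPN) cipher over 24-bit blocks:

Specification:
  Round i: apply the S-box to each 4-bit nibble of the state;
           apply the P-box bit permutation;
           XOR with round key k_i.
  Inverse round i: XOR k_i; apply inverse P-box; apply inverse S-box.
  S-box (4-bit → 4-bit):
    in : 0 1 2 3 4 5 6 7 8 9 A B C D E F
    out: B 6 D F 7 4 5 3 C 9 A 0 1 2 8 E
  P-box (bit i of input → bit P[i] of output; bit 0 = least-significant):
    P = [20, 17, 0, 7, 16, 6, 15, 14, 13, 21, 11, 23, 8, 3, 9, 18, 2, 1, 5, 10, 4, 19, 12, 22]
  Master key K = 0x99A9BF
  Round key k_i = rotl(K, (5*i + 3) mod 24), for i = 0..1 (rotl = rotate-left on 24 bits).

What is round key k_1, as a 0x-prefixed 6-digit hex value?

K = 0x99A9BF
k_0 = rotl(K, (5*0+3) mod 24) = rotl(K, 3) = 0xCD4DFC
k_1 = rotl(K, (5*1+3) mod 24) = rotl(K, 8) = 0xA9BF99

0xA9BF99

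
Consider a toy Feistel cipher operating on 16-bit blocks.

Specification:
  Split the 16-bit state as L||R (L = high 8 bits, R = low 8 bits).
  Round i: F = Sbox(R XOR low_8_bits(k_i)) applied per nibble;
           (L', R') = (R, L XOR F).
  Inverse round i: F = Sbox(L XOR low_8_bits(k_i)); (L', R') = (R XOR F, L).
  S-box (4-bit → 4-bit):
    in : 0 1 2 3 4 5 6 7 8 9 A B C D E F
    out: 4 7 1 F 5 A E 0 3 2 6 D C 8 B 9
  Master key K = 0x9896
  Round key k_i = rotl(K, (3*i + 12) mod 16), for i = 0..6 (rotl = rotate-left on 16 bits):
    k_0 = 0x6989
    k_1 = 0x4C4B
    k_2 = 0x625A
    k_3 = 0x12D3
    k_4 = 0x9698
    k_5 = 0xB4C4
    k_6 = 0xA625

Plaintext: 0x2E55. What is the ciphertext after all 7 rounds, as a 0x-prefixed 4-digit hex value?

0x4BE9

s_0 = plaintext = 0x2E55
s_1 = Round(s_0, k_0) = 0x55A2
s_2 = Round(s_1, k_1) = 0xA2E7
s_3 = Round(s_2, k_2) = 0xE77A
s_4 = Round(s_3, k_3) = 0x7A85
s_5 = Round(s_4, k_4) = 0x8502
s_6 = Round(s_5, k_5) = 0x024B
s_7 = Round(s_6, k_6) = 0x4BE9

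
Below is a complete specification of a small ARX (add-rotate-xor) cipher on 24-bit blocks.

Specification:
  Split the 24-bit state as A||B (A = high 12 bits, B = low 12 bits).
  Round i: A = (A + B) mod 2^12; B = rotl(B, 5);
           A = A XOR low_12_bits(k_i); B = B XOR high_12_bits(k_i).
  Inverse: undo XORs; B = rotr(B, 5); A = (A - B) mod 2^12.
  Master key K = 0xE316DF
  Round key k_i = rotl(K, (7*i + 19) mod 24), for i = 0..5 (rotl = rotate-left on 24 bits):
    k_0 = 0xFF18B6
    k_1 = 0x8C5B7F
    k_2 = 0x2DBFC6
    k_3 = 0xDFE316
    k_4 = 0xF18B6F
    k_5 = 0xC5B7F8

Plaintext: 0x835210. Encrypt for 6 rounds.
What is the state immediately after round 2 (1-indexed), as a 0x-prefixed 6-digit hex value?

0xB9767E

s_0 = plaintext = 0x835210
s_1 = Round(s_0, k_0) = 0x2F3DF5
s_2 = Round(s_1, k_1) = 0xB9767E
s_3 = Round(s_2, k_2) = 0xDD3D17
s_4 = Round(s_3, k_3) = 0x9FCF04
s_5 = Round(s_4, k_4) = 0x26FF86
s_6 = Round(s_5, k_5) = 0x60DC84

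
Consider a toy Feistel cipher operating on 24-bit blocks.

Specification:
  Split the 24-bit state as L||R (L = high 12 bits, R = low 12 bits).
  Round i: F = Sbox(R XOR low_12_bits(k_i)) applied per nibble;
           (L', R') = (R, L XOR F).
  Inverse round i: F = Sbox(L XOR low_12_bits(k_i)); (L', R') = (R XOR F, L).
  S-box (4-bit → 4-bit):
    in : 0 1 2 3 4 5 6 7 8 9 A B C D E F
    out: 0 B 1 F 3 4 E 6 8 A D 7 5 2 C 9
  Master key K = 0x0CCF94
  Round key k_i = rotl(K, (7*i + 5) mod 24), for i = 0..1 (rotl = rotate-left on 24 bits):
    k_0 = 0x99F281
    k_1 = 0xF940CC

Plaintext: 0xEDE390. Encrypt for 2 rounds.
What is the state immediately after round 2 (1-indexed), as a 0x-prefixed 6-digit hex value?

0x56574A

s_0 = plaintext = 0xEDE390
s_1 = Round(s_0, k_0) = 0x390565
s_2 = Round(s_1, k_1) = 0x56574A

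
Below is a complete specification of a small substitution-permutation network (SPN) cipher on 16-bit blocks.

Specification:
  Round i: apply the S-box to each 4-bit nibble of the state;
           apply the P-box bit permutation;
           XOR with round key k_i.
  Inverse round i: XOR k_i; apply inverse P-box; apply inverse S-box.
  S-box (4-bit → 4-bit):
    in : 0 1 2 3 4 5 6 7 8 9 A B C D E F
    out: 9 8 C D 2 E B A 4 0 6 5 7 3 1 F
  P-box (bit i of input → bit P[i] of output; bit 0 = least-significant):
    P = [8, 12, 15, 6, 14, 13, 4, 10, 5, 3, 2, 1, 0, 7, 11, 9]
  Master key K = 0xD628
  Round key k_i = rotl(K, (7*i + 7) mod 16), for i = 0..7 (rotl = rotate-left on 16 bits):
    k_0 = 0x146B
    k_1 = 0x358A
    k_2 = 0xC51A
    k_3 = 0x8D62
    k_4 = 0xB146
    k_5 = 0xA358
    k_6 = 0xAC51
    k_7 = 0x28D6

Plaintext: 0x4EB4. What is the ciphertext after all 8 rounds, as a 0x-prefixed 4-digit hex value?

0x7A61

s_0 = plaintext = 0x4EB4
s_1 = Round(s_0, k_0) = 0x44DB
s_2 = Round(s_1, k_1) = 0xD402
s_3 = Round(s_2, k_2) = 0x01D3
s_4 = Round(s_3, k_3) = 0x6E21
s_5 = Round(s_4, k_4) = 0xB7B7
s_6 = Round(s_5, k_5) = 0xFB03
s_7 = Round(s_6, k_6) = 0x63B4
s_8 = Round(s_7, k_7) = 0x7A61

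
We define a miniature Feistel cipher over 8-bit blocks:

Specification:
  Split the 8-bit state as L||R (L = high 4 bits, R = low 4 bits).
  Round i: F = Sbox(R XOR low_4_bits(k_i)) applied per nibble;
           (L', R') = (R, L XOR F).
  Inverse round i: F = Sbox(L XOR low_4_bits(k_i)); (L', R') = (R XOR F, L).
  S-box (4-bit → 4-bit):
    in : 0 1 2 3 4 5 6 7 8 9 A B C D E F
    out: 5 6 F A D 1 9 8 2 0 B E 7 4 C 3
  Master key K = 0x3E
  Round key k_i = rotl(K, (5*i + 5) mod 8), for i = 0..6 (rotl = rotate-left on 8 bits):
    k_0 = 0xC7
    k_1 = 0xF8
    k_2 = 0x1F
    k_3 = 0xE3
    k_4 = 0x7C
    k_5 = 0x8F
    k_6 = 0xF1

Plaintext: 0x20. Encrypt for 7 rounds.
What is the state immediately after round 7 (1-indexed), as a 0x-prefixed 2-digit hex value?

0xC6

s_0 = plaintext = 0x20
s_1 = Round(s_0, k_0) = 0x0A
s_2 = Round(s_1, k_1) = 0xAF
s_3 = Round(s_2, k_2) = 0xFF
s_4 = Round(s_3, k_3) = 0xF8
s_5 = Round(s_4, k_4) = 0x82
s_6 = Round(s_5, k_5) = 0x2C
s_7 = Round(s_6, k_6) = 0xC6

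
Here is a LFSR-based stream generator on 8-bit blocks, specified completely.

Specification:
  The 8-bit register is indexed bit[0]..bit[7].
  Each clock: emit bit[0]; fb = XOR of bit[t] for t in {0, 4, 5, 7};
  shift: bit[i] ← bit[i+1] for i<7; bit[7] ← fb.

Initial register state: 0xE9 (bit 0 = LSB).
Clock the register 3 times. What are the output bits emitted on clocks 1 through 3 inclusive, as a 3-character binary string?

reg_0 = 0xE9
clock 1: out=1, reg = 0xF4
clock 2: out=0, reg = 0xFA
clock 3: out=0, reg = 0xFD

100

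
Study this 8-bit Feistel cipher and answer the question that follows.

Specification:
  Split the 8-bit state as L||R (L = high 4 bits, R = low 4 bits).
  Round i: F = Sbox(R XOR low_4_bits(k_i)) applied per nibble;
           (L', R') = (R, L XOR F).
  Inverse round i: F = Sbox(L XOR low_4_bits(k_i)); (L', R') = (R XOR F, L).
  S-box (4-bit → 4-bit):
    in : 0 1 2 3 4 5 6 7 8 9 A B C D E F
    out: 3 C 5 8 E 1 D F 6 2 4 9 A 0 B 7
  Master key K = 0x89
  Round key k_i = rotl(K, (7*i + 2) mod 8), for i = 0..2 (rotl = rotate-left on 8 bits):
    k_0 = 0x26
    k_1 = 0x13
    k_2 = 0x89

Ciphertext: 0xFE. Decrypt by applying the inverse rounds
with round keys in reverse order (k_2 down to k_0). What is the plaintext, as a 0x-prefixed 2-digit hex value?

0x7C

s_0 = ciphertext = 0xFE
s_1 = InvRound(s_0, k_2) = 0x3F
s_2 = InvRound(s_1, k_1) = 0xC3
s_3 = InvRound(s_2, k_0) = 0x7C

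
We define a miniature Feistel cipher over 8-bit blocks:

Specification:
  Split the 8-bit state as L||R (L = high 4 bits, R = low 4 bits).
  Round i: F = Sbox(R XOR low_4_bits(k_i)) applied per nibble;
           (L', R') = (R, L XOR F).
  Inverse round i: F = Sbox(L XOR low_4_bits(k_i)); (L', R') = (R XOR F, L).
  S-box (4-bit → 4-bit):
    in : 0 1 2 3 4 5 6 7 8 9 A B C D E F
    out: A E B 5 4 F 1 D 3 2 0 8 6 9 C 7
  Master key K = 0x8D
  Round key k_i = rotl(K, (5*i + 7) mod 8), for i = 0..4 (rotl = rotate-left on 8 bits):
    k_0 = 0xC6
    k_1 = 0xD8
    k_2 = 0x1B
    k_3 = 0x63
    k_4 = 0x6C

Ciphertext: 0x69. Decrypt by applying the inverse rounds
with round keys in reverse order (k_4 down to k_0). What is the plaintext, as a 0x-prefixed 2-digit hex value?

0x55

s_0 = ciphertext = 0x69
s_1 = InvRound(s_0, k_4) = 0x96
s_2 = InvRound(s_1, k_3) = 0x69
s_3 = InvRound(s_2, k_2) = 0x06
s_4 = InvRound(s_3, k_1) = 0x50
s_5 = InvRound(s_4, k_0) = 0x55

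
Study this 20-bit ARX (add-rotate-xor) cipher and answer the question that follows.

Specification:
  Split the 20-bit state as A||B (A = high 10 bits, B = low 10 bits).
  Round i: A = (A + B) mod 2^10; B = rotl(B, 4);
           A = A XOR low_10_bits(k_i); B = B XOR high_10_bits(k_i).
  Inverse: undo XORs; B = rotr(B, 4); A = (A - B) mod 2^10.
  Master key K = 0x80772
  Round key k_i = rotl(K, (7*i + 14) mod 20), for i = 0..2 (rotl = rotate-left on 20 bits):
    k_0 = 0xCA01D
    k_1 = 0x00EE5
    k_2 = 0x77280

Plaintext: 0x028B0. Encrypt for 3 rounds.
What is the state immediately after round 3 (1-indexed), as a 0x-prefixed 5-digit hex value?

0x95FE6

s_0 = plaintext = 0x028B0
s_1 = Round(s_0, k_0) = 0x29C2A
s_2 = Round(s_1, k_1) = 0x8D2A3
s_3 = Round(s_2, k_2) = 0x95FE6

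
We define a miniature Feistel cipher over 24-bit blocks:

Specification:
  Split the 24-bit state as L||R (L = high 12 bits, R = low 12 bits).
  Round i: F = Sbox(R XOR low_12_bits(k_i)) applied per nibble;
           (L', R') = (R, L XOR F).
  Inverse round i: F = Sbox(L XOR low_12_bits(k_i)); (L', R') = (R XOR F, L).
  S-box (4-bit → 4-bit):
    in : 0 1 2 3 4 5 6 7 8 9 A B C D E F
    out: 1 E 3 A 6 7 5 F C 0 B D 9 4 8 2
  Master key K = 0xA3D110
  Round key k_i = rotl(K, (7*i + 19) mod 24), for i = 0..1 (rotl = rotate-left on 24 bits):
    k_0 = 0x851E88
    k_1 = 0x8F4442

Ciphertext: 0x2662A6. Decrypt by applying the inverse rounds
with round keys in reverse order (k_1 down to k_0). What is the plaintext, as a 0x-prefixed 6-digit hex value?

s_0 = ciphertext = 0x2662A6
s_1 = InvRound(s_0, k_1) = 0x790266
s_2 = InvRound(s_1, k_0) = 0x28A790

0x28A790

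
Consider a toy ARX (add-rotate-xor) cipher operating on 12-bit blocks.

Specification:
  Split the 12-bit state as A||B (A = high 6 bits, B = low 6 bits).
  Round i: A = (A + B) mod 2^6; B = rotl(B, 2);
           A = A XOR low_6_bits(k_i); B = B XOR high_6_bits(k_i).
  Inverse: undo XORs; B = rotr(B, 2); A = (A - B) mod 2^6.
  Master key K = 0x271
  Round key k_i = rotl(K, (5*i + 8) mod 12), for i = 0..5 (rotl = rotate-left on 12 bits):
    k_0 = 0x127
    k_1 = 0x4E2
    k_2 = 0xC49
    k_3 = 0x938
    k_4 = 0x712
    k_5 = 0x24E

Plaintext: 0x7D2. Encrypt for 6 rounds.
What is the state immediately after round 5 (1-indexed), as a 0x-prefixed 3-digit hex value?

0x435

s_0 = plaintext = 0x7D2
s_1 = Round(s_0, k_0) = 0x58D
s_2 = Round(s_1, k_1) = 0x067
s_3 = Round(s_2, k_2) = 0x86F
s_4 = Round(s_3, k_3) = 0xA1A
s_5 = Round(s_4, k_4) = 0x435
s_6 = Round(s_5, k_5) = 0x2DE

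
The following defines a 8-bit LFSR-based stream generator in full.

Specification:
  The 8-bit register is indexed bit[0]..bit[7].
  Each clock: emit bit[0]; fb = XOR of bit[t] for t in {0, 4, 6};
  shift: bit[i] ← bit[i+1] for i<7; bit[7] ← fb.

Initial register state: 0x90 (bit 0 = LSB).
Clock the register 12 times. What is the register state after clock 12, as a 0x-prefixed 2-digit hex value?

reg_0 = 0x90
clock 1: out=0, reg = 0xC8
clock 2: out=0, reg = 0xE4
clock 3: out=0, reg = 0xF2
clock 4: out=0, reg = 0x79
clock 5: out=1, reg = 0xBC
clock 6: out=0, reg = 0xDE
clock 7: out=0, reg = 0x6F
clock 8: out=1, reg = 0x37
clock 9: out=1, reg = 0x1B
clock 10: out=1, reg = 0x0D
clock 11: out=1, reg = 0x86
clock 12: out=0, reg = 0x43

0x43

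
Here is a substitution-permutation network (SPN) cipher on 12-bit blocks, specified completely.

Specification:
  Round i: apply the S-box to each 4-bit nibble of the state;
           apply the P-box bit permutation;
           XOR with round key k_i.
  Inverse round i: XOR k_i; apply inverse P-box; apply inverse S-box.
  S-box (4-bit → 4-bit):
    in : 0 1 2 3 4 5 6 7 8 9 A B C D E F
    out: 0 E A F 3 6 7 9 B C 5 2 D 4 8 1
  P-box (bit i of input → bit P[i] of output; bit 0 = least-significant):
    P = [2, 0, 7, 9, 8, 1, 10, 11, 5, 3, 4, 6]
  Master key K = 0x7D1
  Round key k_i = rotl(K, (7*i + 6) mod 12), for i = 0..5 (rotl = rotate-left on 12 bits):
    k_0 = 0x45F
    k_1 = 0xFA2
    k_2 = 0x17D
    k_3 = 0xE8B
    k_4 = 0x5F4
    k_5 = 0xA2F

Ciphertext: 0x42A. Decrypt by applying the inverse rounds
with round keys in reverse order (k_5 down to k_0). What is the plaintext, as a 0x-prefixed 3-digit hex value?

s_0 = ciphertext = 0x42A
s_1 = InvRound(s_0, k_5) = 0x098
s_2 = InvRound(s_1, k_4) = 0x8AF
s_3 = InvRound(s_2, k_3) = 0xFD7
s_4 = InvRound(s_3, k_2) = 0x419
s_5 = InvRound(s_4, k_1) = 0x681
s_6 = InvRound(s_5, k_0) = 0x1BC

0x1BC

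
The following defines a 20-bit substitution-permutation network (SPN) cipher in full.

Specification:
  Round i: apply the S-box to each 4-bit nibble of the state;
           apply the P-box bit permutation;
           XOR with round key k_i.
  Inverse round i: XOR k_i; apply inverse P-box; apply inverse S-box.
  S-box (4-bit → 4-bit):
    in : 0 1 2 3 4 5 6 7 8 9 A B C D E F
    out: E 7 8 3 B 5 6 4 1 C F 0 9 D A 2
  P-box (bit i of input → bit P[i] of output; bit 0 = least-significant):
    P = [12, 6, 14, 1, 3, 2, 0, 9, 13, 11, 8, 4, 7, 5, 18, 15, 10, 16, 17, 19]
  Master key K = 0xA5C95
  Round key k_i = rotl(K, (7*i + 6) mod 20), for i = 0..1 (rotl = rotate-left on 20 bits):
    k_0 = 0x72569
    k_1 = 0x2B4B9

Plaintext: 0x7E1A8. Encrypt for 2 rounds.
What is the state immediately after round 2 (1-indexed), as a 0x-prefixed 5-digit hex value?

s_0 = plaintext = 0x7E1A8
s_1 = Round(s_0, k_0) = 0x59E44
s_2 = Round(s_1, k_1) = 0x42AE7

0x42AE7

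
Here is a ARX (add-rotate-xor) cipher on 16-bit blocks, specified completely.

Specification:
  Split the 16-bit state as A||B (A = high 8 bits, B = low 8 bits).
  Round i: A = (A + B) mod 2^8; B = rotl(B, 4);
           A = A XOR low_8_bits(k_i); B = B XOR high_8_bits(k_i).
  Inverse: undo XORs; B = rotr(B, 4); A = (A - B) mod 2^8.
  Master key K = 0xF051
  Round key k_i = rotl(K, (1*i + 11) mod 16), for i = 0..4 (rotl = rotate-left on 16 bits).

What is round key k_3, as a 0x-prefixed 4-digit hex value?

K = 0xF051
k_0 = rotl(K, (1*0+11) mod 16) = rotl(K, 11) = 0x8F82
k_1 = rotl(K, (1*1+11) mod 16) = rotl(K, 12) = 0x1F05
k_2 = rotl(K, (1*2+11) mod 16) = rotl(K, 13) = 0x3E0A
k_3 = rotl(K, (1*3+11) mod 16) = rotl(K, 14) = 0x7C14

0x7C14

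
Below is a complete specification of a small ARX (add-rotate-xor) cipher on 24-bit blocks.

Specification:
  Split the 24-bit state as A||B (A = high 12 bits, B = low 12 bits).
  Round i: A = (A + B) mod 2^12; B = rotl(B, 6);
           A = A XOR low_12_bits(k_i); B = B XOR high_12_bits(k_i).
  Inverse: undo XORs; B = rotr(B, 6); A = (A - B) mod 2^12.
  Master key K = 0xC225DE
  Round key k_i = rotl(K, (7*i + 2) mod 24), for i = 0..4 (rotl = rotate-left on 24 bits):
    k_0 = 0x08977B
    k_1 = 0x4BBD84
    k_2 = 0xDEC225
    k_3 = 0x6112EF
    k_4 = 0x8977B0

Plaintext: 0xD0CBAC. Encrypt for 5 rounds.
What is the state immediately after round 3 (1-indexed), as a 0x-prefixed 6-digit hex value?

0x666899

s_0 = plaintext = 0xD0CBAC
s_1 = Round(s_0, k_0) = 0xFC3BA7
s_2 = Round(s_1, k_1) = 0x6EED55
s_3 = Round(s_2, k_2) = 0x666899
s_4 = Round(s_3, k_3) = 0xC10073
s_5 = Round(s_4, k_4) = 0xB33456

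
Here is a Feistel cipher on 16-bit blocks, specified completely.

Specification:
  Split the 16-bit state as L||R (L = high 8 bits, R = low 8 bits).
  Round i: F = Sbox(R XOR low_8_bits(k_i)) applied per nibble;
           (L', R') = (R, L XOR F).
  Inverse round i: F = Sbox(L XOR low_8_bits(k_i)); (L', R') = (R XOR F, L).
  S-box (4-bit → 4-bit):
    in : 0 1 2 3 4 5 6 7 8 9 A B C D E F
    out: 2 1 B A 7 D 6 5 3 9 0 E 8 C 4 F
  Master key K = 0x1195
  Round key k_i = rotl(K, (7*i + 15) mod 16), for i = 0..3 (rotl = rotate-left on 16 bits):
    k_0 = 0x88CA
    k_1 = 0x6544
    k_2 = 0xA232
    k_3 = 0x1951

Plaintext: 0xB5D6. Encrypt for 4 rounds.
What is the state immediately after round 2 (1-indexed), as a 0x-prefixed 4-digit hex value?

0xAD9F

s_0 = plaintext = 0xB5D6
s_1 = Round(s_0, k_0) = 0xD6AD
s_2 = Round(s_1, k_1) = 0xAD9F
s_3 = Round(s_2, k_2) = 0x9FA1
s_4 = Round(s_3, k_3) = 0xA16D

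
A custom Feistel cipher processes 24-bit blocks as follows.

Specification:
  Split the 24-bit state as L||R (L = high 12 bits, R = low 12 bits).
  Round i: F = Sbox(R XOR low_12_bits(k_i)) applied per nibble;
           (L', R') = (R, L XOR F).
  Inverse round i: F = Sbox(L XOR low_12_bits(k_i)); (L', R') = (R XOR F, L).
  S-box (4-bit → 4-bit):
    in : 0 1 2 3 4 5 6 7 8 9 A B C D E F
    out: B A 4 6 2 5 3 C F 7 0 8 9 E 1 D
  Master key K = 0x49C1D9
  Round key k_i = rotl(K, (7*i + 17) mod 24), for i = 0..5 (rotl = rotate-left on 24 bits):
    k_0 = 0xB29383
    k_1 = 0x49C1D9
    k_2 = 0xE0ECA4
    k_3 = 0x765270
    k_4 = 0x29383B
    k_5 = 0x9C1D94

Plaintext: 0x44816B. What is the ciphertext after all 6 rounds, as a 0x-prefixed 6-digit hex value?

0x8C2FEA

s_0 = plaintext = 0x44816B
s_1 = Round(s_0, k_0) = 0x16B057
s_2 = Round(s_1, k_1) = 0x057B9A
s_3 = Round(s_2, k_2) = 0xB9AC36
s_4 = Round(s_3, k_3) = 0xC36AB9
s_5 = Round(s_4, k_4) = 0xAB98C2
s_6 = Round(s_5, k_5) = 0x8C2FEA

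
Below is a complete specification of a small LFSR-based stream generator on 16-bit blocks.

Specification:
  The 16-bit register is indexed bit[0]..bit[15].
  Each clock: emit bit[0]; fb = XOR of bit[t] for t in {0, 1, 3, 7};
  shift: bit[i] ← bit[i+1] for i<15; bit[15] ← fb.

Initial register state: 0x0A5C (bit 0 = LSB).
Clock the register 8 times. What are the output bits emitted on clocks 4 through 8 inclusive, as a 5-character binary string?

reg_0 = 0x0A5C
clock 1: out=0, reg = 0x852E
clock 2: out=0, reg = 0x4297
clock 3: out=1, reg = 0xA14B
clock 4: out=1, reg = 0xD0A5
clock 5: out=1, reg = 0x6852
clock 6: out=0, reg = 0xB429
clock 7: out=1, reg = 0x5A14
clock 8: out=0, reg = 0x2D0A

11010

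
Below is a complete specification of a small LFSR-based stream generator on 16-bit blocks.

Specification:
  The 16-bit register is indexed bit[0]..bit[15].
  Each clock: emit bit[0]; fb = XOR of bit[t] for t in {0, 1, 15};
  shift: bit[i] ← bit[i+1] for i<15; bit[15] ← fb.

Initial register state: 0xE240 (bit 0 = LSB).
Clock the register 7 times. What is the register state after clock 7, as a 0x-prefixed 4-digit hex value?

0xBFC4

reg_0 = 0xE240
clock 1: out=0, reg = 0xF120
clock 2: out=0, reg = 0xF890
clock 3: out=0, reg = 0xFC48
clock 4: out=0, reg = 0xFE24
clock 5: out=0, reg = 0xFF12
clock 6: out=0, reg = 0x7F89
clock 7: out=1, reg = 0xBFC4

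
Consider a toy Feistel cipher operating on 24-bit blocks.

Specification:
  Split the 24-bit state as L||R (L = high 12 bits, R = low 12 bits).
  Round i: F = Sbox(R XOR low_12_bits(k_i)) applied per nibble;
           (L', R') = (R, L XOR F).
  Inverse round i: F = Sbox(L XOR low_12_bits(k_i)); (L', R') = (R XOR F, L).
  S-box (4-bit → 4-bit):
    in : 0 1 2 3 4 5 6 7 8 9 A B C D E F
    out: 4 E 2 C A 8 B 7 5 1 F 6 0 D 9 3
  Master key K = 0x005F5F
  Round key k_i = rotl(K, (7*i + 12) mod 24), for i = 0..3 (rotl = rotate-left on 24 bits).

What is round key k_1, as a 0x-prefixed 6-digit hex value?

K = 0x005F5F
k_0 = rotl(K, (7*0+12) mod 24) = rotl(K, 12) = 0xF5F005
k_1 = rotl(K, (7*1+12) mod 24) = rotl(K, 19) = 0xF802FA

0xF802FA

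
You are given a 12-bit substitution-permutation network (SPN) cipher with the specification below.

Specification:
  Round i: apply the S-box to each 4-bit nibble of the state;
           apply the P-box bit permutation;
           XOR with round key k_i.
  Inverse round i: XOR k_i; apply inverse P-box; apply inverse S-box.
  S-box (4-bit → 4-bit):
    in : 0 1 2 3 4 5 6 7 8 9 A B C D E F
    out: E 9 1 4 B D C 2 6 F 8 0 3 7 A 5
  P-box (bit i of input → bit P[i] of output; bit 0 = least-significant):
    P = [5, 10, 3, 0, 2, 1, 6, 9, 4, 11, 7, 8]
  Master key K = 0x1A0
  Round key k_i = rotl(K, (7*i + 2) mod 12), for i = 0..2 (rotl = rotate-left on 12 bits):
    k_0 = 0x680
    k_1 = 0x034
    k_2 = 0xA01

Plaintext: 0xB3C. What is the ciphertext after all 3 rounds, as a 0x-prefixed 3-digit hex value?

0xBAD

s_0 = plaintext = 0xB3C
s_1 = Round(s_0, k_0) = 0x2E0
s_2 = Round(s_1, k_1) = 0x62F
s_3 = Round(s_2, k_2) = 0xBAD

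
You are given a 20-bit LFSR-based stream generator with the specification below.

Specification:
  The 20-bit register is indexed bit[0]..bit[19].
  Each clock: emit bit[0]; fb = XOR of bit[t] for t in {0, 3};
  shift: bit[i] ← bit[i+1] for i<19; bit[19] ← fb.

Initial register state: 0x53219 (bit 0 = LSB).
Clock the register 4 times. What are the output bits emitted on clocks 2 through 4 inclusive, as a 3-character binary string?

reg_0 = 0x53219
clock 1: out=1, reg = 0x2990C
clock 2: out=0, reg = 0x94C86
clock 3: out=0, reg = 0x4A643
clock 4: out=1, reg = 0xA5321

001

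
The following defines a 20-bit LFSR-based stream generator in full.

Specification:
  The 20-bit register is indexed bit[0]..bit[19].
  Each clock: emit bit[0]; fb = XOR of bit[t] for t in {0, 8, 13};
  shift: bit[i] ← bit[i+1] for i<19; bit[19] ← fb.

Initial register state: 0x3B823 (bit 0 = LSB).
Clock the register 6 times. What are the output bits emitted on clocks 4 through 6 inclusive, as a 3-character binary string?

reg_0 = 0x3B823
clock 1: out=1, reg = 0x1DC11
clock 2: out=1, reg = 0x8EE08
clock 3: out=0, reg = 0xC7704
clock 4: out=0, reg = 0x63B82
clock 5: out=0, reg = 0x31DC1
clock 6: out=1, reg = 0x18EE0

001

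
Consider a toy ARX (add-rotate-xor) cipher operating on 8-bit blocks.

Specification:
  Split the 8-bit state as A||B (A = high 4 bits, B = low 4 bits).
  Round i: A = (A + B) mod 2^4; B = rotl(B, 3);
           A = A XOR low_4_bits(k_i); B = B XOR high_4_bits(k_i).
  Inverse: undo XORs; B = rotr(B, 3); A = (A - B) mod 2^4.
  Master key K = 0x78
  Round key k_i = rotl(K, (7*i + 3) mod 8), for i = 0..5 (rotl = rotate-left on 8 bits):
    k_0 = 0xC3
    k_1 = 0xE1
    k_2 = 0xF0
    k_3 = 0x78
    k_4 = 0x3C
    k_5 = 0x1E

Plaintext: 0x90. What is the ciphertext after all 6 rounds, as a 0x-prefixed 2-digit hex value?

0x82

s_0 = plaintext = 0x90
s_1 = Round(s_0, k_0) = 0xAC
s_2 = Round(s_1, k_1) = 0x78
s_3 = Round(s_2, k_2) = 0xFB
s_4 = Round(s_3, k_3) = 0x2A
s_5 = Round(s_4, k_4) = 0x06
s_6 = Round(s_5, k_5) = 0x82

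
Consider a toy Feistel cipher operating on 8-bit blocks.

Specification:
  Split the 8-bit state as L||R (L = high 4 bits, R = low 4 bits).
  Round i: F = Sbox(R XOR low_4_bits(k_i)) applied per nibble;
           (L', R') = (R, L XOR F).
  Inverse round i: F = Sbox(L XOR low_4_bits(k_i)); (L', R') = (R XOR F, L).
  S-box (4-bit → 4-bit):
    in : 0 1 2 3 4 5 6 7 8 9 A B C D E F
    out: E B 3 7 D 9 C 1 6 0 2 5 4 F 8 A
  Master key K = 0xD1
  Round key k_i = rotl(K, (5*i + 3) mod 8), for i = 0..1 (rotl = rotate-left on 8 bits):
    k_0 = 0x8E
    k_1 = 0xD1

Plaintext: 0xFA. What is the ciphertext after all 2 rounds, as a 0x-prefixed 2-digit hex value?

0x2D

s_0 = plaintext = 0xFA
s_1 = Round(s_0, k_0) = 0xA2
s_2 = Round(s_1, k_1) = 0x2D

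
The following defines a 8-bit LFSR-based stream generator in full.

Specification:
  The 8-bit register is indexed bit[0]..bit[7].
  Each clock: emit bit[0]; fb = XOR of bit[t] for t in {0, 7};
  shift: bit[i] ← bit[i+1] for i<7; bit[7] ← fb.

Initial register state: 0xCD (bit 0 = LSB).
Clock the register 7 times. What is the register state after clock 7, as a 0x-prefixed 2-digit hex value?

0x89

reg_0 = 0xCD
clock 1: out=1, reg = 0x66
clock 2: out=0, reg = 0x33
clock 3: out=1, reg = 0x99
clock 4: out=1, reg = 0x4C
clock 5: out=0, reg = 0x26
clock 6: out=0, reg = 0x13
clock 7: out=1, reg = 0x89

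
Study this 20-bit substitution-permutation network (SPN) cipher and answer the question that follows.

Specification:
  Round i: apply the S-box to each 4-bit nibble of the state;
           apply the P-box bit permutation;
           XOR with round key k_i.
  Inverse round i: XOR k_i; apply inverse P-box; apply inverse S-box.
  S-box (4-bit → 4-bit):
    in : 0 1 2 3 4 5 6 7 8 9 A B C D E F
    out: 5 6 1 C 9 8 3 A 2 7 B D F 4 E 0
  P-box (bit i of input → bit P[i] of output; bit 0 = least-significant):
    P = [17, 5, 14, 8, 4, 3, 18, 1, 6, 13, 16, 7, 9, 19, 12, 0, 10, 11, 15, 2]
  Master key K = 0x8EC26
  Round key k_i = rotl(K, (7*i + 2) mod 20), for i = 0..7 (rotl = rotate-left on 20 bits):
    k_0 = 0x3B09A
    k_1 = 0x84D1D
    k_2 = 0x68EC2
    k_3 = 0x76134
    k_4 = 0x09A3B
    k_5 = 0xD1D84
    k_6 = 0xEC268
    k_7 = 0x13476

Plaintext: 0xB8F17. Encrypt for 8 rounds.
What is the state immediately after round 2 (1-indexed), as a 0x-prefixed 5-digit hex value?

s_0 = plaintext = 0xB8F17
s_1 = Round(s_0, k_0) = 0xF35B6
s_2 = Round(s_1, k_1) = 0xE5DAE
s_3 = Round(s_2, k_2) = 0x747FD
s_4 = Round(s_3, k_3) = 0x70BB1
s_5 = Round(s_4, k_4) = 0x5C0CD
s_6 = Round(s_5, k_5) = 0x04FDB
s_7 = Round(s_6, k_6) = 0x80569
s_8 = Round(s_7, k_7) = 0x36ECE

0xE5DAE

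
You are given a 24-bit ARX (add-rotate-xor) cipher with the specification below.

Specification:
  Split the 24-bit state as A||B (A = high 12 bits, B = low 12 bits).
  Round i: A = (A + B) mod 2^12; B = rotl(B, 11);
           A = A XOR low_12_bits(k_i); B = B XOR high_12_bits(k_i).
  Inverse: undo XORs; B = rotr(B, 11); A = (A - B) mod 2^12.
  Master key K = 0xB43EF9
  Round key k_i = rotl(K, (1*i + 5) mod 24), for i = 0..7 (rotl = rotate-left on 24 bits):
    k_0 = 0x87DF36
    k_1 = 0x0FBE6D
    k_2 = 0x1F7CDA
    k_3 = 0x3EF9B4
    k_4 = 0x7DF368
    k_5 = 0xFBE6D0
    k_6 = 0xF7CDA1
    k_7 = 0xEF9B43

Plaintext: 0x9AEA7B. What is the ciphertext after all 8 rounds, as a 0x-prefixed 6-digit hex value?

0x310E2B

s_0 = plaintext = 0x9AEA7B
s_1 = Round(s_0, k_0) = 0xB1F540
s_2 = Round(s_1, k_1) = 0xE3225B
s_3 = Round(s_2, k_2) = 0xC578DA
s_4 = Round(s_3, k_3) = 0xC85782
s_5 = Round(s_4, k_4) = 0x76F41E
s_6 = Round(s_5, k_5) = 0xD5DDB1
s_7 = Round(s_6, k_6) = 0x6AF1A4
s_8 = Round(s_7, k_7) = 0x310E2B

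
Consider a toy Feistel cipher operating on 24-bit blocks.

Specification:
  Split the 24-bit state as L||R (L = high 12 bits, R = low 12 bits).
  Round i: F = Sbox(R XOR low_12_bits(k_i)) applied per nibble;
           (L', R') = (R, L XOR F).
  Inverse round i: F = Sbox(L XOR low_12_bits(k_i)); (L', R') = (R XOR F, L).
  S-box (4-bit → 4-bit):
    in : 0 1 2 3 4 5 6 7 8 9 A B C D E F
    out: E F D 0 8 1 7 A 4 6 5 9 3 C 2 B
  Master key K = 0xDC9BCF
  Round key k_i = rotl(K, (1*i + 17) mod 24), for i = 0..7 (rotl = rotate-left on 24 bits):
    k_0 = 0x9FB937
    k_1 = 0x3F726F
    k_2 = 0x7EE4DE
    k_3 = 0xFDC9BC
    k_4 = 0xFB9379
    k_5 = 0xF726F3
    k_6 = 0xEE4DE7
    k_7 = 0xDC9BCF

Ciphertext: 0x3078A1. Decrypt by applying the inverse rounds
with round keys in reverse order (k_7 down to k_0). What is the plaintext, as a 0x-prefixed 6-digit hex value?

s_0 = ciphertext = 0x3078A1
s_1 = InvRound(s_0, k_7) = 0xC95307
s_2 = InvRound(s_1, k_6) = 0xCAAC95
s_3 = InvRound(s_2, k_5) = 0x983CAA
s_4 = InvRound(s_3, k_4) = 0x91F983
s_5 = InvRound(s_4, k_3) = 0x7D391F
s_6 = InvRound(s_5, k_2) = 0x9F37D3
s_7 = InvRound(s_6, k_1) = 0xEB09F3
s_8 = InvRound(s_7, k_0) = 0x3B9EB0

0x3B9EB0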